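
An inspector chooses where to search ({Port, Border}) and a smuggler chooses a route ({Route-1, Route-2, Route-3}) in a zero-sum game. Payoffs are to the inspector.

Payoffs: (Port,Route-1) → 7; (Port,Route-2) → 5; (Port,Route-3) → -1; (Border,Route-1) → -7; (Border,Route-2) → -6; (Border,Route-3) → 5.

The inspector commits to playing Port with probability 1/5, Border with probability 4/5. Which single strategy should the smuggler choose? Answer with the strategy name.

If the smuggler plays Route-1, the inspector's expected payoff is (1/5)·7 + (4/5)·(-7) = -21/5.
If the smuggler plays Route-2, the inspector's expected payoff is (1/5)·5 + (4/5)·(-6) = -19/5.
If the smuggler plays Route-3, the inspector's expected payoff is (1/5)·(-1) + (4/5)·5 = 19/5.
The smuggler minimizes the inspector's payoff; the smallest is -21/5, so the best response is Route-1.

Route-1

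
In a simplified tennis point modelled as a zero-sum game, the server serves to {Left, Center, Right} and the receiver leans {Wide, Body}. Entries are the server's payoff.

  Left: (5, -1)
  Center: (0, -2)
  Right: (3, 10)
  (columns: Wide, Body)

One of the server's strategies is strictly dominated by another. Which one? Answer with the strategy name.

Left gives a strictly higher payoff than Center against every column: 5 > 0, -1 > -2.
So Center is strictly dominated and the server never plays it.

Center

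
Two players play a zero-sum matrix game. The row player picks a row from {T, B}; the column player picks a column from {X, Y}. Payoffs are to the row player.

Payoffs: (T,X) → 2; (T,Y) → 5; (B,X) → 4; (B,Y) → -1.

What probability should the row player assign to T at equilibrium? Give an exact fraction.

Row minima: T → 2, B → -1; maximin = 2.
Column maxima: X → 4, Y → 5; minimax = 4.
2 ≠ 4, so there is no saddle point; optimal play is mixed.
Let the row player play T with probability p. Expected payoff against X: 2p + 4(1−p) = −2p + 4; against Y: 5p + (-1)(1−p) = 6p − 1.
Setting these equal: −2p + 4 = 6p − 1 ⇒ −8p = -5 ⇒ p = 5/8, and the value is (-2)·(5/8) + 4 = 11/4.
For the column player: with q = P(X), equating T's and B's payoffs gives −3q + 5 = 5q − 1 ⇒ q = 3/4.

5/8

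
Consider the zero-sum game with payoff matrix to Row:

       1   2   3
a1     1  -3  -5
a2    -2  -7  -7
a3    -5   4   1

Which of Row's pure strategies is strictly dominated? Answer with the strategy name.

a1 gives a strictly higher payoff than a2 against every column: 1 > -2, -3 > -7, -5 > -7.
So a2 is strictly dominated and Row never plays it.

a2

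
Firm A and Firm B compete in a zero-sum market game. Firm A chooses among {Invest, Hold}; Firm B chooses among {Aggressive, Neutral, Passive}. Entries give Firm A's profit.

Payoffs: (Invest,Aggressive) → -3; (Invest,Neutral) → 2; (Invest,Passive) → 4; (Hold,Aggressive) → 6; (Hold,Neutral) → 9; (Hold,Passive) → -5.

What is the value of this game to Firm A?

Row minima: Invest → -3, Hold → -5; maximin = -3.
Column maxima: Aggressive → 6, Neutral → 9, Passive → 4; minimax = 4.
-3 ≠ 4, so there is no saddle point; optimal play is mixed.
Neutral is strictly dominated by Aggressive (it gives Firm A strictly more in every row), so Firm B never plays it.
On the remaining 2×2 (Invest, Hold vs Aggressive, Passive):
Let Firm A play Invest with probability p. Expected payoff against Aggressive: (-3)p + 6(1−p) = −9p + 6; against Passive: 4p + (-5)(1−p) = 9p − 5.
Setting these equal: −9p + 6 = 9p − 5 ⇒ −18p = -11 ⇒ p = 11/18, and the value is (-9)·(11/18) + 6 = 1/2.
For Firm B: with q = P(Aggressive), equating Invest's and Hold's payoffs gives −7q + 4 = 11q − 5 ⇒ q = 1/2.

1/2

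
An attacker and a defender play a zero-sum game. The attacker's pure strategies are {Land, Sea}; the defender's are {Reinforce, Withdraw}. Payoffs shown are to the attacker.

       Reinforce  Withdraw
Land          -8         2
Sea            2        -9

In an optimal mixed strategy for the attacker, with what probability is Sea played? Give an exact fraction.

Row minima: Land → -8, Sea → -9; maximin = -8.
Column maxima: Reinforce → 2, Withdraw → 2; minimax = 2.
-8 ≠ 2, so there is no saddle point; optimal play is mixed.
Let the attacker play Land with probability p. Expected payoff against Reinforce: (-8)p + 2(1−p) = −10p + 2; against Withdraw: 2p + (-9)(1−p) = 11p − 9.
Setting these equal: −10p + 2 = 11p − 9 ⇒ −21p = -11 ⇒ p = 11/21, and the value is (-10)·(11/21) + 2 = -68/21.
For the defender: with q = P(Reinforce), equating Land's and Sea's payoffs gives −10q + 2 = 11q − 9 ⇒ q = 11/21.

10/21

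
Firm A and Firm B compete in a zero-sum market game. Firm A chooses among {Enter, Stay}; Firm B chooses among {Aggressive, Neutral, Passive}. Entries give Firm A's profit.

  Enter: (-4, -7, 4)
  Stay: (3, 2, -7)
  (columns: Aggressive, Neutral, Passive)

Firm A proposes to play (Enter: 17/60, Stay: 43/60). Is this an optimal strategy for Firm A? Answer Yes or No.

No

Against Aggressive this mix gives (17/60)·(-4) + (43/60)·3 = 61/60.
Against Neutral this mix gives (17/60)·(-7) + (43/60)·2 = -11/20.
Against Passive this mix gives (17/60)·4 + (43/60)·(-7) = -233/60.
Firm B will play Passive, holding Firm A to -233/60. Shifting weight toward the row that does better against Passive would raise this floor (the equalizing mix achieves -41/20 against both Passive and Neutral), so the proposed strategy is not optimal.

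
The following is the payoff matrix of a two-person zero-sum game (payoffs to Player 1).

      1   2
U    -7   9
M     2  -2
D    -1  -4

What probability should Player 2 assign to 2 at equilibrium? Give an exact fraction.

9/20

Row minima: U → -7, M → -2, D → -4; maximin = -2.
Column maxima: 1 → 2, 2 → 9; minimax = 2.
-2 ≠ 2, so there is no saddle point; optimal play is mixed.
D is strictly dominated by M, so Player 1 never plays it.
On the remaining 2×2 (U, M vs 1, 2):
Let Player 1 play U with probability p. Expected payoff against 1: (-7)p + 2(1−p) = −9p + 2; against 2: 9p + (-2)(1−p) = 11p − 2.
Setting these equal: −9p + 2 = 11p − 2 ⇒ −20p = -4 ⇒ p = 1/5, and the value is (-9)·(1/5) + 2 = 1/5.
For Player 2: with q = P(1), equating U's and M's payoffs gives −16q + 9 = 4q − 2 ⇒ q = 11/20.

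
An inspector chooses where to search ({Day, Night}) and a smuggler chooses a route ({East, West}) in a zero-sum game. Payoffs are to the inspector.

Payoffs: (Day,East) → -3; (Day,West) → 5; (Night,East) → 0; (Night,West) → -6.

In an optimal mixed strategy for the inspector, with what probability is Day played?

3/7

Row minima: Day → -3, Night → -6; maximin = -3.
Column maxima: East → 0, West → 5; minimax = 0.
-3 ≠ 0, so there is no saddle point; optimal play is mixed.
Let the inspector play Day with probability p. Expected payoff against East: (-3)p + 0(1−p) = −3p; against West: 5p + (-6)(1−p) = 11p − 6.
Setting these equal: −3p = 11p − 6 ⇒ −14p = -6 ⇒ p = 3/7, and the value is (-3)·(3/7) = -9/7.
For the smuggler: with q = P(East), equating Day's and Night's payoffs gives −8q + 5 = 6q − 6 ⇒ q = 11/14.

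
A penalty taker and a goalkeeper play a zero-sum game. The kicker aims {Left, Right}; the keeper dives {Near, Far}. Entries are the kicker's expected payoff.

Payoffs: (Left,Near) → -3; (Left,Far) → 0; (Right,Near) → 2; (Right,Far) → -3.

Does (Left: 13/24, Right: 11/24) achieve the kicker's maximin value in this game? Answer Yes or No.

No

Against Near this mix gives (13/24)·(-3) + (11/24)·2 = -17/24.
Against Far this mix gives (13/24)·0 + (11/24)·(-3) = -11/8.
The keeper will play Far, holding the kicker to -11/8. Shifting weight toward the row that does better against Far would raise this floor (the equalizing mix achieves -9/8 against both Far and Near), so the proposed strategy is not optimal.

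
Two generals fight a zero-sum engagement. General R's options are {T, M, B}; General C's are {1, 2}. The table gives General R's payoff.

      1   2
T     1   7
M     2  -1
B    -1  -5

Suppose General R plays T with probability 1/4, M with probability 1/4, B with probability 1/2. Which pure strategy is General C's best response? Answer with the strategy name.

2

If General C plays 1, General R's expected payoff is (1/4)·1 + (1/4)·2 + (1/2)·(-1) = 1/4.
If General C plays 2, General R's expected payoff is (1/4)·7 + (1/4)·(-1) + (1/2)·(-5) = -1.
General C minimizes General R's payoff; the smallest is -1, so the best response is 2.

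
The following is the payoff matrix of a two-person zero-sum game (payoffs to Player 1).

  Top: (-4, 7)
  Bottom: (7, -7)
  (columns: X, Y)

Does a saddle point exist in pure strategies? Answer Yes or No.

Row minima: Top → -4, Bottom → -7; maximin = -4.
Column maxima: X → 7, Y → 7; minimax = 7.
-4 ≠ 7, so no pure-strategy equilibrium exists.

No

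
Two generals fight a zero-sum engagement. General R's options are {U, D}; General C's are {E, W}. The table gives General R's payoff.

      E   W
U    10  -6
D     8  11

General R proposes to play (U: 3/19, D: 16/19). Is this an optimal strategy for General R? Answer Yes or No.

Against E this mix gives (3/19)·10 + (16/19)·8 = 158/19.
Against W this mix gives (3/19)·(-6) + (16/19)·11 = 158/19.
All of General C's active replies (E, W) yield 158/19, and no column does worse for General R. The mix makes General C indifferent and guarantees 158/19, so it is optimal.

Yes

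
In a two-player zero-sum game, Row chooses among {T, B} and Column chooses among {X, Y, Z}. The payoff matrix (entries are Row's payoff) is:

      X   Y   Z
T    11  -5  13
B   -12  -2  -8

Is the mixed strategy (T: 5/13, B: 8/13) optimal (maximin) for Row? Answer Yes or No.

Yes

Against X this mix gives (5/13)·11 + (8/13)·(-12) = -41/13.
Against Y this mix gives (5/13)·(-5) + (8/13)·(-2) = -41/13.
Against Z this mix gives (5/13)·13 + (8/13)·(-8) = 1/13.
All of Column's active replies (X, Y) yield -41/13, and no column does worse for Row. The mix makes Column indifferent and guarantees -41/13, so it is optimal.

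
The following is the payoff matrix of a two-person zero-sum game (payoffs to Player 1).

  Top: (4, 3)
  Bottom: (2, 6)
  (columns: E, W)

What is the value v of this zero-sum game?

18/5

Row minima: Top → 3, Bottom → 2; maximin = 3.
Column maxima: E → 4, W → 6; minimax = 4.
3 ≠ 4, so there is no saddle point; optimal play is mixed.
Let Player 1 play Top with probability p. Expected payoff against E: 4p + 2(1−p) = 2p + 2; against W: 3p + 6(1−p) = −3p + 6.
Setting these equal: 2p + 2 = −3p + 6 ⇒ 5p = 4 ⇒ p = 4/5, and the value is (2)·(4/5) + 2 = 18/5.
For Player 2: with q = P(E), equating Top's and Bottom's payoffs gives q + 3 = −4q + 6 ⇒ q = 3/5.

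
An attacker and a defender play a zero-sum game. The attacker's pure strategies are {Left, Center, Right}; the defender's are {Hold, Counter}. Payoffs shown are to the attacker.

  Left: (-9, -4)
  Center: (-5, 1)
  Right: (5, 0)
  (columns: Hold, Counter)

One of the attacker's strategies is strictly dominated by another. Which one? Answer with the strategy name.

Left

Center gives a strictly higher payoff than Left against every column: -5 > -9, 1 > -4.
So Left is strictly dominated and the attacker never plays it.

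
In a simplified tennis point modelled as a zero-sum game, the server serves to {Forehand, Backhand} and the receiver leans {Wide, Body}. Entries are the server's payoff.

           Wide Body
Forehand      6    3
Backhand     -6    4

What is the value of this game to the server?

42/13

Row minima: Forehand → 3, Backhand → -6; maximin = 3.
Column maxima: Wide → 6, Body → 4; minimax = 4.
3 ≠ 4, so there is no saddle point; optimal play is mixed.
Let the server play Forehand with probability p. Expected payoff against Wide: 6p + (-6)(1−p) = 12p − 6; against Body: 3p + 4(1−p) = −p + 4.
Setting these equal: 12p − 6 = −p + 4 ⇒ 13p = 10 ⇒ p = 10/13, and the value is (12)·(10/13) − 6 = 42/13.
For the receiver: with q = P(Wide), equating Forehand's and Backhand's payoffs gives 3q + 3 = −10q + 4 ⇒ q = 1/13.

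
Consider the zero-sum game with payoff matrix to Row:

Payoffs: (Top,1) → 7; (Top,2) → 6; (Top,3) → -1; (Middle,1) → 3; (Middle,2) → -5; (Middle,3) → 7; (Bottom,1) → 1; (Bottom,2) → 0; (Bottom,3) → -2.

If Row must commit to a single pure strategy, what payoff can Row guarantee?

-1

Row minima: Top → -1, Middle → -5, Bottom → -2.
The best of these is -1.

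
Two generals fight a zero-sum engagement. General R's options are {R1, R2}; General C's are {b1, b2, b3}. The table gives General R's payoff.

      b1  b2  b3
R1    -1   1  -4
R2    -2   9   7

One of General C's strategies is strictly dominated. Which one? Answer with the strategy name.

b1 holds General R's payoff strictly below b2 in every row: -1 < 1, -2 < 9.
So b2 is strictly dominated for General C.

b2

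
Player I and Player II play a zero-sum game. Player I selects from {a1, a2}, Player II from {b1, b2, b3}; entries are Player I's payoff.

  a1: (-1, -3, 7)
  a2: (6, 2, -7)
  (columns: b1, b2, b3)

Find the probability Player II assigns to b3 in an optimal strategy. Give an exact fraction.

Row minima: a1 → -3, a2 → -7; maximin = -3.
Column maxima: b1 → 6, b2 → 2, b3 → 7; minimax = 2.
-3 ≠ 2, so there is no saddle point; optimal play is mixed.
b1 is strictly dominated by b2 (it gives Player I strictly more in every row), so Player II never plays it.
On the remaining 2×2 (a1, a2 vs b2, b3):
Let Player I play a1 with probability p. Expected payoff against b2: (-3)p + 2(1−p) = −5p + 2; against b3: 7p + (-7)(1−p) = 14p − 7.
Setting these equal: −5p + 2 = 14p − 7 ⇒ −19p = -9 ⇒ p = 9/19, and the value is (-5)·(9/19) + 2 = -7/19.
For Player II: with q = P(b2), equating a1's and a2's payoffs gives −10q + 7 = 9q − 7 ⇒ q = 14/19.

5/19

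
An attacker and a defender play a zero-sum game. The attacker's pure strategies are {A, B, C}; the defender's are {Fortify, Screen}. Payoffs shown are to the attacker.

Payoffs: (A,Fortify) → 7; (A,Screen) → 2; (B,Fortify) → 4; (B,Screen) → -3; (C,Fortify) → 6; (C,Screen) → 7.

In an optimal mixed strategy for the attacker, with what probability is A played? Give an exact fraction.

Row minima: A → 2, B → -3, C → 6; maximin = 6.
Column maxima: Fortify → 7, Screen → 7; minimax = 7.
6 ≠ 7, so there is no saddle point; optimal play is mixed.
B is strictly dominated by A, so the attacker never plays it.
On the remaining 2×2 (A, C vs Fortify, Screen):
Let the attacker play A with probability p. Expected payoff against Fortify: 7p + 6(1−p) = p + 6; against Screen: 2p + 7(1−p) = −5p + 7.
Setting these equal: p + 6 = −5p + 7 ⇒ 6p = 1 ⇒ p = 1/6, and the value is (1)·(1/6) + 6 = 37/6.
For the defender: with q = P(Fortify), equating A's and C's payoffs gives 5q + 2 = −q + 7 ⇒ q = 5/6.

1/6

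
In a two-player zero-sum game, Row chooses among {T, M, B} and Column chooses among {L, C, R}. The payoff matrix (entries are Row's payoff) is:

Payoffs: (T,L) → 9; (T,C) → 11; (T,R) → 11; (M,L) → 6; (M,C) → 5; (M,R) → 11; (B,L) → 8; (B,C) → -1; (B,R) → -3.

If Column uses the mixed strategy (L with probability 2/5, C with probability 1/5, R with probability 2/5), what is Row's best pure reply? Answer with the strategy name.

Expected payoff of T: (2/5)·9 + (1/5)·11 + (2/5)·11 = 51/5.
Expected payoff of M: (2/5)·6 + (1/5)·5 + (2/5)·11 = 39/5.
Expected payoff of B: (2/5)·8 + (1/5)·(-1) + (2/5)·(-3) = 9/5.
The largest is 51/5, so Row's best response is T.

T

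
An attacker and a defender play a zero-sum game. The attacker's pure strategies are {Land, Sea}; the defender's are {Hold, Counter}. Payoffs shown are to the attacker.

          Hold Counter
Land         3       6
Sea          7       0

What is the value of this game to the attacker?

Row minima: Land → 3, Sea → 0; maximin = 3.
Column maxima: Hold → 7, Counter → 6; minimax = 6.
3 ≠ 6, so there is no saddle point; optimal play is mixed.
Let the attacker play Land with probability p. Expected payoff against Hold: 3p + 7(1−p) = −4p + 7; against Counter: 6p + 0(1−p) = 6p.
Setting these equal: −4p + 7 = 6p ⇒ −10p = -7 ⇒ p = 7/10, and the value is (-4)·(7/10) + 7 = 21/5.
For the defender: with q = P(Hold), equating Land's and Sea's payoffs gives −3q + 6 = 7q ⇒ q = 3/5.

21/5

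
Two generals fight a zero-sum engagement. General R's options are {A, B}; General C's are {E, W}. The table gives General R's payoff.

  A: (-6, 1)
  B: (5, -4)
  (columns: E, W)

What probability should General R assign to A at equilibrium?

Row minima: A → -6, B → -4; maximin = -4.
Column maxima: E → 5, W → 1; minimax = 1.
-4 ≠ 1, so there is no saddle point; optimal play is mixed.
Let General R play A with probability p. Expected payoff against E: (-6)p + 5(1−p) = −11p + 5; against W: 1p + (-4)(1−p) = 5p − 4.
Setting these equal: −11p + 5 = 5p − 4 ⇒ −16p = -9 ⇒ p = 9/16, and the value is (-11)·(9/16) + 5 = -19/16.
For General C: with q = P(E), equating A's and B's payoffs gives −7q + 1 = 9q − 4 ⇒ q = 5/16.

9/16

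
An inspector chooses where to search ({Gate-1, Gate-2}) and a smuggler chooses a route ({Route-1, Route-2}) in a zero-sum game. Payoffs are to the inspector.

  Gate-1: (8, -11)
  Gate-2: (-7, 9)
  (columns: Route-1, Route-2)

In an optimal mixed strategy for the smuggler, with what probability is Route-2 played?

Row minima: Gate-1 → -11, Gate-2 → -7; maximin = -7.
Column maxima: Route-1 → 8, Route-2 → 9; minimax = 8.
-7 ≠ 8, so there is no saddle point; optimal play is mixed.
Let the inspector play Gate-1 with probability p. Expected payoff against Route-1: 8p + (-7)(1−p) = 15p − 7; against Route-2: (-11)p + 9(1−p) = −20p + 9.
Setting these equal: 15p − 7 = −20p + 9 ⇒ 35p = 16 ⇒ p = 16/35, and the value is (15)·(16/35) − 7 = -1/7.
For the smuggler: with q = P(Route-1), equating Gate-1's and Gate-2's payoffs gives 19q − 11 = −16q + 9 ⇒ q = 4/7.

3/7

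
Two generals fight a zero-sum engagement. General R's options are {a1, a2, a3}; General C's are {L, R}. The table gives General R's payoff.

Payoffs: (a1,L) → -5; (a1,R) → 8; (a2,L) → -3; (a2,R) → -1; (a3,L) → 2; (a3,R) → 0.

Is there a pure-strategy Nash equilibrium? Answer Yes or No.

No

Row minima: a1 → -5, a2 → -3, a3 → 0; maximin = 0.
Column maxima: L → 2, R → 8; minimax = 2.
0 ≠ 2, so no pure-strategy equilibrium exists.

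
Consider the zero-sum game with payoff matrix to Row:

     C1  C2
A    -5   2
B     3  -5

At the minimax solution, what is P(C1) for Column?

Row minima: A → -5, B → -5; maximin = -5.
Column maxima: C1 → 3, C2 → 2; minimax = 2.
-5 ≠ 2, so there is no saddle point; optimal play is mixed.
Let Row play A with probability p. Expected payoff against C1: (-5)p + 3(1−p) = −8p + 3; against C2: 2p + (-5)(1−p) = 7p − 5.
Setting these equal: −8p + 3 = 7p − 5 ⇒ −15p = -8 ⇒ p = 8/15, and the value is (-8)·(8/15) + 3 = -19/15.
For Column: with q = P(C1), equating A's and B's payoffs gives −7q + 2 = 8q − 5 ⇒ q = 7/15.

7/15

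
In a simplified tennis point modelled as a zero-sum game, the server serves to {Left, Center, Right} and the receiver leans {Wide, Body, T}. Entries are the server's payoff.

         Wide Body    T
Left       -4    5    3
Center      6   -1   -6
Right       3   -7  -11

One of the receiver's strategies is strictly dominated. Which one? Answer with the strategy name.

Body

T holds the server's payoff strictly below Body in every row: 3 < 5, -6 < -1, -11 < -7.
So Body is strictly dominated for the receiver.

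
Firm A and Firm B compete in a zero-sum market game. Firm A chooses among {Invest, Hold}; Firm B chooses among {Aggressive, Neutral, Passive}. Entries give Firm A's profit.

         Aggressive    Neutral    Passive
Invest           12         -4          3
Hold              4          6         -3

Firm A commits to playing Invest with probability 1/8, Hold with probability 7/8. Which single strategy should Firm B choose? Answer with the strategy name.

Passive

If Firm B plays Aggressive, Firm A's expected payoff is (1/8)·12 + (7/8)·4 = 5.
If Firm B plays Neutral, Firm A's expected payoff is (1/8)·(-4) + (7/8)·6 = 19/4.
If Firm B plays Passive, Firm A's expected payoff is (1/8)·3 + (7/8)·(-3) = -9/4.
Firm B minimizes Firm A's payoff; the smallest is -9/4, so the best response is Passive.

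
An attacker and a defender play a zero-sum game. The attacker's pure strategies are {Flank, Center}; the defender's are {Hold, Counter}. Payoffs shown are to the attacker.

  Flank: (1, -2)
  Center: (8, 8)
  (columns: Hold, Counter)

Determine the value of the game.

Row minima: Flank → -2, Center → 8; maximin = 8.
Column maxima: Hold → 8, Counter → 8; minimax = 8.
Since maximin = minimax = 8, there is a saddle point and the value is 8.

8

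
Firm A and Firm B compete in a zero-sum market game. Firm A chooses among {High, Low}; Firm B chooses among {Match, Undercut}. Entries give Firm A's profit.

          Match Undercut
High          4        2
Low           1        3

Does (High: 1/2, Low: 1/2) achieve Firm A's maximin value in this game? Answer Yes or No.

Against Match this mix gives (1/2)·4 + (1/2)·1 = 5/2.
Against Undercut this mix gives (1/2)·2 + (1/2)·3 = 5/2.
All of Firm B's active replies (Match, Undercut) yield 5/2, and no column does worse for Firm A. The mix makes Firm B indifferent and guarantees 5/2, so it is optimal.

Yes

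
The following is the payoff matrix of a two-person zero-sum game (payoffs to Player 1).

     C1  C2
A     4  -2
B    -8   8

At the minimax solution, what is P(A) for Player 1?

Row minima: A → -2, B → -8; maximin = -2.
Column maxima: C1 → 4, C2 → 8; minimax = 4.
-2 ≠ 4, so there is no saddle point; optimal play is mixed.
Let Player 1 play A with probability p. Expected payoff against C1: 4p + (-8)(1−p) = 12p − 8; against C2: (-2)p + 8(1−p) = −10p + 8.
Setting these equal: 12p − 8 = −10p + 8 ⇒ 22p = 16 ⇒ p = 8/11, and the value is (12)·(8/11) − 8 = 8/11.
For Player 2: with q = P(C1), equating A's and B's payoffs gives 6q − 2 = −16q + 8 ⇒ q = 5/11.

8/11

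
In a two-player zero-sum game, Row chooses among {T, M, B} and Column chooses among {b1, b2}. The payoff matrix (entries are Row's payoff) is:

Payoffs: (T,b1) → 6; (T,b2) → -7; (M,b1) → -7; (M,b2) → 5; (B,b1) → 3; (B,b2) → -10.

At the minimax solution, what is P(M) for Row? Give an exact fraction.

Row minima: T → -7, M → -7, B → -10; maximin = -7.
Column maxima: b1 → 6, b2 → 5; minimax = 5.
-7 ≠ 5, so there is no saddle point; optimal play is mixed.
B is strictly dominated by T, so Row never plays it.
On the remaining 2×2 (T, M vs b1, b2):
Let Row play T with probability p. Expected payoff against b1: 6p + (-7)(1−p) = 13p − 7; against b2: (-7)p + 5(1−p) = −12p + 5.
Setting these equal: 13p − 7 = −12p + 5 ⇒ 25p = 12 ⇒ p = 12/25, and the value is (13)·(12/25) − 7 = -19/25.
For Column: with q = P(b1), equating T's and M's payoffs gives 13q − 7 = −12q + 5 ⇒ q = 12/25.

13/25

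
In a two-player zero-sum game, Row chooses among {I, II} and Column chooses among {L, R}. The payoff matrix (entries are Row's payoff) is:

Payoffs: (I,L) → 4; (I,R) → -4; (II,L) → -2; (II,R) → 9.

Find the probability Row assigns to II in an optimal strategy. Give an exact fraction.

8/19

Row minima: I → -4, II → -2; maximin = -2.
Column maxima: L → 4, R → 9; minimax = 4.
-2 ≠ 4, so there is no saddle point; optimal play is mixed.
Let Row play I with probability p. Expected payoff against L: 4p + (-2)(1−p) = 6p − 2; against R: (-4)p + 9(1−p) = −13p + 9.
Setting these equal: 6p − 2 = −13p + 9 ⇒ 19p = 11 ⇒ p = 11/19, and the value is (6)·(11/19) − 2 = 28/19.
For Column: with q = P(L), equating I's and II's payoffs gives 8q − 4 = −11q + 9 ⇒ q = 13/19.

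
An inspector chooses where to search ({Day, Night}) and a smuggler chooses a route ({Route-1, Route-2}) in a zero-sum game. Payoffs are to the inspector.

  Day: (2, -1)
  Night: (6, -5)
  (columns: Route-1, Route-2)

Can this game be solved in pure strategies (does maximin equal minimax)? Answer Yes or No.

Row minima: Day → -1, Night → -5; maximin = -1.
Column maxima: Route-1 → 6, Route-2 → -1; minimax = -1.
maximin = minimax = -1, so a saddle point exists.

Yes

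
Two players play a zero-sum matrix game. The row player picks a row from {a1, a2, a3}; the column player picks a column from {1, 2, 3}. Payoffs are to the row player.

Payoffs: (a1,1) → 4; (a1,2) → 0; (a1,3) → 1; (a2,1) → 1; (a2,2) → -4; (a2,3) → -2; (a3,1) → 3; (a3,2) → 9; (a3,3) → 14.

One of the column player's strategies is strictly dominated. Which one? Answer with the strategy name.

2 holds the row player's payoff strictly below 3 in every row: 0 < 1, -4 < -2, 9 < 14.
So 3 is strictly dominated for the column player.

3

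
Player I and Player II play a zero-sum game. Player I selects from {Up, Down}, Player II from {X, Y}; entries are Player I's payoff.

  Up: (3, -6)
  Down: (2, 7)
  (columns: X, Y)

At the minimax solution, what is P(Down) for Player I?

Row minima: Up → -6, Down → 2; maximin = 2.
Column maxima: X → 3, Y → 7; minimax = 3.
2 ≠ 3, so there is no saddle point; optimal play is mixed.
Let Player I play Up with probability p. Expected payoff against X: 3p + 2(1−p) = p + 2; against Y: (-6)p + 7(1−p) = −13p + 7.
Setting these equal: p + 2 = −13p + 7 ⇒ 14p = 5 ⇒ p = 5/14, and the value is (1)·(5/14) + 2 = 33/14.
For Player II: with q = P(X), equating Up's and Down's payoffs gives 9q − 6 = −5q + 7 ⇒ q = 13/14.

9/14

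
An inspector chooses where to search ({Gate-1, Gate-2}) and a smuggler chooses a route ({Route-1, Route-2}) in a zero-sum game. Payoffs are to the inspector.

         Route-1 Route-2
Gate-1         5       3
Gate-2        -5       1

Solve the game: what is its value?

Row minima: Gate-1 → 3, Gate-2 → -5; maximin = 3.
Column maxima: Route-1 → 5, Route-2 → 3; minimax = 3.
Since maximin = minimax = 3, there is a saddle point and the value is 3.

3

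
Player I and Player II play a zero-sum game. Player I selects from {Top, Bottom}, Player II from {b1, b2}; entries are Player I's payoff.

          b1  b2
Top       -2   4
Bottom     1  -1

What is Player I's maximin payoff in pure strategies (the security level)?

Row minima: Top → -2, Bottom → -1.
The best of these is -1.

-1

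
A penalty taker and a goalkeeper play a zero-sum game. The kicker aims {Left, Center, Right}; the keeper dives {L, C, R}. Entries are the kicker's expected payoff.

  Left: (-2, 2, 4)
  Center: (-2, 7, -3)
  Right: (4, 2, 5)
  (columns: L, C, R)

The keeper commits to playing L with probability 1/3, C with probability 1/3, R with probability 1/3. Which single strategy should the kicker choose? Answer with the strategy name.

Right

Expected payoff of Left: (1/3)·(-2) + (1/3)·2 + (1/3)·4 = 4/3.
Expected payoff of Center: (1/3)·(-2) + (1/3)·7 + (1/3)·(-3) = 2/3.
Expected payoff of Right: (1/3)·4 + (1/3)·2 + (1/3)·5 = 11/3.
The largest is 11/3, so the kicker's best response is Right.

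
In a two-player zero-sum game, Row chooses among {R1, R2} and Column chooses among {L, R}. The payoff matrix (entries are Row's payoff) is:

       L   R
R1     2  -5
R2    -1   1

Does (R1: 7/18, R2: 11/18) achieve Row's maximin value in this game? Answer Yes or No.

Against L this mix gives (7/18)·2 + (11/18)·(-1) = 1/6.
Against R this mix gives (7/18)·(-5) + (11/18)·1 = -4/3.
Column will play R, holding Row to -4/3. Shifting weight toward the row that does better against R would raise this floor (the equalizing mix achieves -1/3 against both R and L), so the proposed strategy is not optimal.

No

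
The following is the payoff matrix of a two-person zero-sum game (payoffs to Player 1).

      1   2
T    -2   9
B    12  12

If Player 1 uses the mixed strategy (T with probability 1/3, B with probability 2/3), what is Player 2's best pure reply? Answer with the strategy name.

If Player 2 plays 1, Player 1's expected payoff is (1/3)·(-2) + (2/3)·12 = 22/3.
If Player 2 plays 2, Player 1's expected payoff is (1/3)·9 + (2/3)·12 = 11.
Player 2 minimizes Player 1's payoff; the smallest is 22/3, so the best response is 1.

1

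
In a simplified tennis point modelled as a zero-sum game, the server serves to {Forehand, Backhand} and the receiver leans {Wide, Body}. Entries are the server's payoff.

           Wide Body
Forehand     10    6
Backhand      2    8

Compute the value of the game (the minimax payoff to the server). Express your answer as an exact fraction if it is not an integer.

Row minima: Forehand → 6, Backhand → 2; maximin = 6.
Column maxima: Wide → 10, Body → 8; minimax = 8.
6 ≠ 8, so there is no saddle point; optimal play is mixed.
Let the server play Forehand with probability p. Expected payoff against Wide: 10p + 2(1−p) = 8p + 2; against Body: 6p + 8(1−p) = −2p + 8.
Setting these equal: 8p + 2 = −2p + 8 ⇒ 10p = 6 ⇒ p = 3/5, and the value is (8)·(3/5) + 2 = 34/5.
For the receiver: with q = P(Wide), equating Forehand's and Backhand's payoffs gives 4q + 6 = −6q + 8 ⇒ q = 1/5.

34/5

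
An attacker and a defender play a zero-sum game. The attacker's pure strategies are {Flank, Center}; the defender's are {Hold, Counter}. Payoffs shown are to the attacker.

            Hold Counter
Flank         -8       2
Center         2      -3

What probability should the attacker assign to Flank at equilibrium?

Row minima: Flank → -8, Center → -3; maximin = -3.
Column maxima: Hold → 2, Counter → 2; minimax = 2.
-3 ≠ 2, so there is no saddle point; optimal play is mixed.
Let the attacker play Flank with probability p. Expected payoff against Hold: (-8)p + 2(1−p) = −10p + 2; against Counter: 2p + (-3)(1−p) = 5p − 3.
Setting these equal: −10p + 2 = 5p − 3 ⇒ −15p = -5 ⇒ p = 1/3, and the value is (-10)·(1/3) + 2 = -4/3.
For the defender: with q = P(Hold), equating Flank's and Center's payoffs gives −10q + 2 = 5q − 3 ⇒ q = 1/3.

1/3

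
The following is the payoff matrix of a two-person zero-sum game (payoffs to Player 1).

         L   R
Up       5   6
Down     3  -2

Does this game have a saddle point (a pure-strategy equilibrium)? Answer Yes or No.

Row minima: Up → 5, Down → -2; maximin = 5.
Column maxima: L → 5, R → 6; minimax = 5.
maximin = minimax = 5, so a saddle point exists.

Yes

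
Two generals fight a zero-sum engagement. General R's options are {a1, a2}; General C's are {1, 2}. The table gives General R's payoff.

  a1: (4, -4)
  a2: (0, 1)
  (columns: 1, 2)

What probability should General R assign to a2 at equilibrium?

8/9

Row minima: a1 → -4, a2 → 0; maximin = 0.
Column maxima: 1 → 4, 2 → 1; minimax = 1.
0 ≠ 1, so there is no saddle point; optimal play is mixed.
Let General R play a1 with probability p. Expected payoff against 1: 4p + 0(1−p) = 4p; against 2: (-4)p + 1(1−p) = −5p + 1.
Setting these equal: 4p = −5p + 1 ⇒ 9p = 1 ⇒ p = 1/9, and the value is (4)·(1/9) = 4/9.
For General C: with q = P(1), equating a1's and a2's payoffs gives 8q − 4 = −q + 1 ⇒ q = 5/9.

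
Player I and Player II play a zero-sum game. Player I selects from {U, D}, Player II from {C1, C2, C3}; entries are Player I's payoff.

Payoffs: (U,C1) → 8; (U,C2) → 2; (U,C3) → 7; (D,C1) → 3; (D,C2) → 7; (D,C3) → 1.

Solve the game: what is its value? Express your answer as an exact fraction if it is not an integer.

47/11

Row minima: U → 2, D → 1; maximin = 2.
Column maxima: C1 → 8, C2 → 7, C3 → 7; minimax = 7.
2 ≠ 7, so there is no saddle point; optimal play is mixed.
C1 is strictly dominated by C3 (it gives Player I strictly more in every row), so Player II never plays it.
On the remaining 2×2 (U, D vs C2, C3):
Let Player I play U with probability p. Expected payoff against C2: 2p + 7(1−p) = −5p + 7; against C3: 7p + 1(1−p) = 6p + 1.
Setting these equal: −5p + 7 = 6p + 1 ⇒ −11p = -6 ⇒ p = 6/11, and the value is (-5)·(6/11) + 7 = 47/11.
For Player II: with q = P(C2), equating U's and D's payoffs gives −5q + 7 = 6q + 1 ⇒ q = 6/11.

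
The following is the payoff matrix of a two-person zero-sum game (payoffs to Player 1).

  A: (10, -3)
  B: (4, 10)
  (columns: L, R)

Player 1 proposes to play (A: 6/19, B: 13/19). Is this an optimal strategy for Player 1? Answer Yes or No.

Yes

Against L this mix gives (6/19)·10 + (13/19)·4 = 112/19.
Against R this mix gives (6/19)·(-3) + (13/19)·10 = 112/19.
All of Player 2's active replies (L, R) yield 112/19, and no column does worse for Player 1. The mix makes Player 2 indifferent and guarantees 112/19, so it is optimal.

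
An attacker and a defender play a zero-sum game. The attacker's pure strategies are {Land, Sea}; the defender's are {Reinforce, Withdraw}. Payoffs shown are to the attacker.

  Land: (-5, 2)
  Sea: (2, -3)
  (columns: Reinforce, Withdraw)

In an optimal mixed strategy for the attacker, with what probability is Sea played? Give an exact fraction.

Row minima: Land → -5, Sea → -3; maximin = -3.
Column maxima: Reinforce → 2, Withdraw → 2; minimax = 2.
-3 ≠ 2, so there is no saddle point; optimal play is mixed.
Let the attacker play Land with probability p. Expected payoff against Reinforce: (-5)p + 2(1−p) = −7p + 2; against Withdraw: 2p + (-3)(1−p) = 5p − 3.
Setting these equal: −7p + 2 = 5p − 3 ⇒ −12p = -5 ⇒ p = 5/12, and the value is (-7)·(5/12) + 2 = -11/12.
For the defender: with q = P(Reinforce), equating Land's and Sea's payoffs gives −7q + 2 = 5q − 3 ⇒ q = 5/12.

7/12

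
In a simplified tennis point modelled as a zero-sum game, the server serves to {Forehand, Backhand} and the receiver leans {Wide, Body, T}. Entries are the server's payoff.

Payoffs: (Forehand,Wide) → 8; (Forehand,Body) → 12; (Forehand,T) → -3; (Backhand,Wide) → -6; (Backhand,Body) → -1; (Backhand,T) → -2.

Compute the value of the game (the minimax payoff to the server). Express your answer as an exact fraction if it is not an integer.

Row minima: Forehand → -3, Backhand → -6; maximin = -3.
Column maxima: Wide → 8, Body → 12, T → -2; minimax = -2.
-3 ≠ -2, so there is no saddle point; optimal play is mixed.
Body is strictly dominated by Wide (it gives the server strictly more in every row), so the receiver never plays it.
On the remaining 2×2 (Forehand, Backhand vs Wide, T):
Let the server play Forehand with probability p. Expected payoff against Wide: 8p + (-6)(1−p) = 14p − 6; against T: (-3)p + (-2)(1−p) = −p − 2.
Setting these equal: 14p − 6 = −p − 2 ⇒ 15p = 4 ⇒ p = 4/15, and the value is (14)·(4/15) − 6 = -34/15.
For the receiver: with q = P(Wide), equating Forehand's and Backhand's payoffs gives 11q − 3 = −4q − 2 ⇒ q = 1/15.

-34/15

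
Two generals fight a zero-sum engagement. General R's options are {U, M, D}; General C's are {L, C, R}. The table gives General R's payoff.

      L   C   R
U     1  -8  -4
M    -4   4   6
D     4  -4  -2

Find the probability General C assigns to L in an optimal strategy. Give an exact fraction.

Row minima: U → -8, M → -4, D → -4; maximin = -4.
Column maxima: L → 4, C → 4, R → 6; minimax = 4.
-4 ≠ 4, so there is no saddle point; optimal play is mixed.
U is strictly dominated by D, so General R never plays it.
R is strictly dominated by C (it gives General R strictly more in every row), so General C never plays it.
On the remaining 2×2 (M, D vs L, C):
Let General R play M with probability p. Expected payoff against L: (-4)p + 4(1−p) = −8p + 4; against C: 4p + (-4)(1−p) = 8p − 4.
Setting these equal: −8p + 4 = 8p − 4 ⇒ −16p = -8 ⇒ p = 1/2, and the value is (-8)·(1/2) + 4 = 0.
For General C: with q = P(L), equating M's and D's payoffs gives −8q + 4 = 8q − 4 ⇒ q = 1/2.

1/2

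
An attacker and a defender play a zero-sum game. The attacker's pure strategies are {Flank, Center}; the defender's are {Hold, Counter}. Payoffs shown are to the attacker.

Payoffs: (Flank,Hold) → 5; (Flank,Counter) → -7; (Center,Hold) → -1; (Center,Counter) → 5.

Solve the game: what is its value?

Row minima: Flank → -7, Center → -1; maximin = -1.
Column maxima: Hold → 5, Counter → 5; minimax = 5.
-1 ≠ 5, so there is no saddle point; optimal play is mixed.
Let the attacker play Flank with probability p. Expected payoff against Hold: 5p + (-1)(1−p) = 6p − 1; against Counter: (-7)p + 5(1−p) = −12p + 5.
Setting these equal: 6p − 1 = −12p + 5 ⇒ 18p = 6 ⇒ p = 1/3, and the value is (6)·(1/3) − 1 = 1.
For the defender: with q = P(Hold), equating Flank's and Center's payoffs gives 12q − 7 = −6q + 5 ⇒ q = 2/3.

1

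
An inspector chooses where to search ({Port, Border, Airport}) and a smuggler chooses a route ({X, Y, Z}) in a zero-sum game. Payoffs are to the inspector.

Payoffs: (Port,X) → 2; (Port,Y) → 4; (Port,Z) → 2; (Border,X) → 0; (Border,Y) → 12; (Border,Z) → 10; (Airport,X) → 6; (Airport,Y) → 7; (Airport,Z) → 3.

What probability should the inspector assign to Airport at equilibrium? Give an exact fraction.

Row minima: Port → 2, Border → 0, Airport → 3; maximin = 3.
Column maxima: X → 6, Y → 12, Z → 10; minimax = 6.
3 ≠ 6, so there is no saddle point; optimal play is mixed.
Port is strictly dominated by Airport, so the inspector never plays it.
Y is strictly dominated by X (it gives the inspector strictly more in every row), so the smuggler never plays it.
On the remaining 2×2 (Border, Airport vs X, Z):
Let the inspector play Border with probability p. Expected payoff against X: 0p + 6(1−p) = −6p + 6; against Z: 10p + 3(1−p) = 7p + 3.
Setting these equal: −6p + 6 = 7p + 3 ⇒ −13p = -3 ⇒ p = 3/13, and the value is (-6)·(3/13) + 6 = 60/13.
For the smuggler: with q = P(X), equating Border's and Airport's payoffs gives −10q + 10 = 3q + 3 ⇒ q = 7/13.

10/13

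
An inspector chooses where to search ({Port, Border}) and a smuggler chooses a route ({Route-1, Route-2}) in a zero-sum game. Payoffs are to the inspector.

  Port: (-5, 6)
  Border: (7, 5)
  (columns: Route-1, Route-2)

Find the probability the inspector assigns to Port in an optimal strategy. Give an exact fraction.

2/13

Row minima: Port → -5, Border → 5; maximin = 5.
Column maxima: Route-1 → 7, Route-2 → 6; minimax = 6.
5 ≠ 6, so there is no saddle point; optimal play is mixed.
Let the inspector play Port with probability p. Expected payoff against Route-1: (-5)p + 7(1−p) = −12p + 7; against Route-2: 6p + 5(1−p) = p + 5.
Setting these equal: −12p + 7 = p + 5 ⇒ −13p = -2 ⇒ p = 2/13, and the value is (-12)·(2/13) + 7 = 67/13.
For the smuggler: with q = P(Route-1), equating Port's and Border's payoffs gives −11q + 6 = 2q + 5 ⇒ q = 1/13.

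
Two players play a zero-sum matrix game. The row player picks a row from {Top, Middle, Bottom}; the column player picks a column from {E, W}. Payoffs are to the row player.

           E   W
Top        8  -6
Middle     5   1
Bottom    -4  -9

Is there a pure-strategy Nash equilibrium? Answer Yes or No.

Yes

Row minima: Top → -6, Middle → 1, Bottom → -9; maximin = 1.
Column maxima: E → 8, W → 1; minimax = 1.
maximin = minimax = 1, so a saddle point exists.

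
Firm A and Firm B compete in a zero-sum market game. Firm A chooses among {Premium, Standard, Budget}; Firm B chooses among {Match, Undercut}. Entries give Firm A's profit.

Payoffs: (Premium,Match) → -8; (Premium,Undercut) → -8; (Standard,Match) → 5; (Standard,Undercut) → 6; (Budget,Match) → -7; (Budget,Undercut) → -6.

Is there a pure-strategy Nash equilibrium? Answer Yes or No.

Yes

Row minima: Premium → -8, Standard → 5, Budget → -7; maximin = 5.
Column maxima: Match → 5, Undercut → 6; minimax = 5.
maximin = minimax = 5, so a saddle point exists.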